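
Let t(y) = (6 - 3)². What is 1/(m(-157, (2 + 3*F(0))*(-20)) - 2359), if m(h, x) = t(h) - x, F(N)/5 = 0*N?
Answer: -1/2310 ≈ -0.00043290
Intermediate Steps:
t(y) = 9 (t(y) = 3² = 9)
F(N) = 0 (F(N) = 5*(0*N) = 5*0 = 0)
m(h, x) = 9 - x
1/(m(-157, (2 + 3*F(0))*(-20)) - 2359) = 1/((9 - (2 + 3*0)*(-20)) - 2359) = 1/((9 - (2 + 0)*(-20)) - 2359) = 1/((9 - 2*(-20)) - 2359) = 1/((9 - 1*(-40)) - 2359) = 1/((9 + 40) - 2359) = 1/(49 - 2359) = 1/(-2310) = -1/2310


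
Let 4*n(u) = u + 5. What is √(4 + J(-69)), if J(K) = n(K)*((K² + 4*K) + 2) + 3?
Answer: 7*I*√1465 ≈ 267.93*I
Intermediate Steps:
n(u) = 5/4 + u/4 (n(u) = (u + 5)/4 = (5 + u)/4 = 5/4 + u/4)
J(K) = 3 + (5/4 + K/4)*(2 + K² + 4*K) (J(K) = (5/4 + K/4)*((K² + 4*K) + 2) + 3 = (5/4 + K/4)*(2 + K² + 4*K) + 3 = 3 + (5/4 + K/4)*(2 + K² + 4*K))
√(4 + J(-69)) = √(4 + (11/2 + (¼)*(-69)³ + (9/4)*(-69)² + (11/2)*(-69))) = √(4 + (11/2 + (¼)*(-328509) + (9/4)*4761 - 759/2)) = √(4 + (11/2 - 328509/4 + 42849/4 - 759/2)) = √(4 - 71789) = √(-71785) = 7*I*√1465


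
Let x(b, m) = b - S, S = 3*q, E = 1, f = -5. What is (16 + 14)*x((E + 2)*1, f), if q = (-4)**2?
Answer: -1350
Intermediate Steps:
q = 16
S = 48 (S = 3*16 = 48)
x(b, m) = -48 + b (x(b, m) = b - 1*48 = b - 48 = -48 + b)
(16 + 14)*x((E + 2)*1, f) = (16 + 14)*(-48 + (1 + 2)*1) = 30*(-48 + 3*1) = 30*(-48 + 3) = 30*(-45) = -1350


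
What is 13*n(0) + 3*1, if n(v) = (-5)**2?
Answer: 328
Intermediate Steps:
n(v) = 25
13*n(0) + 3*1 = 13*25 + 3*1 = 325 + 3 = 328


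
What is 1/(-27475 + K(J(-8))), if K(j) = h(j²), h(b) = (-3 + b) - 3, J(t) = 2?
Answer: -1/27477 ≈ -3.6394e-5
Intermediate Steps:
h(b) = -6 + b
K(j) = -6 + j²
1/(-27475 + K(J(-8))) = 1/(-27475 + (-6 + 2²)) = 1/(-27475 + (-6 + 4)) = 1/(-27475 - 2) = 1/(-27477) = -1/27477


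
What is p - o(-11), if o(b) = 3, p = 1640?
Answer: 1637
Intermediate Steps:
p - o(-11) = 1640 - 1*3 = 1640 - 3 = 1637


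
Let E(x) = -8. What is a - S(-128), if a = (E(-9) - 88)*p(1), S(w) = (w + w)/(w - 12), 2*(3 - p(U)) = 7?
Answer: 1616/35 ≈ 46.171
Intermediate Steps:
p(U) = -½ (p(U) = 3 - ½*7 = 3 - 7/2 = -½)
S(w) = 2*w/(-12 + w) (S(w) = (2*w)/(-12 + w) = 2*w/(-12 + w))
a = 48 (a = (-8 - 88)*(-½) = -96*(-½) = 48)
a - S(-128) = 48 - 2*(-128)/(-12 - 128) = 48 - 2*(-128)/(-140) = 48 - 2*(-128)*(-1)/140 = 48 - 1*64/35 = 48 - 64/35 = 1616/35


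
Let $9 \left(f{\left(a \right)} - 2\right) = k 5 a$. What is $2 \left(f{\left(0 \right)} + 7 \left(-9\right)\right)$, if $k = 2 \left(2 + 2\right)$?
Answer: $-122$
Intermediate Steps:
$k = 8$ ($k = 2 \cdot 4 = 8$)
$f{\left(a \right)} = 2 + \frac{40 a}{9}$ ($f{\left(a \right)} = 2 + \frac{8 \cdot 5 a}{9} = 2 + \frac{40 a}{9}$)
$2 \left(f{\left(0 \right)} + 7 \left(-9\right)\right) = 2 \left(\left(2 + \frac{40}{9} \cdot 0\right) + 7 \left(-9\right)\right) = 2 \left(\left(2 + 0\right) - 63\right) = 2 \left(2 - 63\right) = 2 \left(-61\right) = -122$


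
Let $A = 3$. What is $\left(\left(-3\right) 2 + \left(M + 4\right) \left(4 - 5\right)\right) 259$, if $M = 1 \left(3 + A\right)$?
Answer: $-4144$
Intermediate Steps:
$M = 6$ ($M = 1 \left(3 + 3\right) = 1 \cdot 6 = 6$)
$\left(\left(-3\right) 2 + \left(M + 4\right) \left(4 - 5\right)\right) 259 = \left(\left(-3\right) 2 + \left(6 + 4\right) \left(4 - 5\right)\right) 259 = \left(-6 + 10 \left(-1\right)\right) 259 = \left(-6 - 10\right) 259 = \left(-16\right) 259 = -4144$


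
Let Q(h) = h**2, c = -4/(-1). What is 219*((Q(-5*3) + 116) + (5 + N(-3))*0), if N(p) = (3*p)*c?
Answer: 74679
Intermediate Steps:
c = 4 (c = -4*(-1) = 4)
N(p) = 12*p (N(p) = (3*p)*4 = 12*p)
219*((Q(-5*3) + 116) + (5 + N(-3))*0) = 219*(((-5*3)**2 + 116) + (5 + 12*(-3))*0) = 219*(((-15)**2 + 116) + (5 - 36)*0) = 219*((225 + 116) - 31*0) = 219*(341 + 0) = 219*341 = 74679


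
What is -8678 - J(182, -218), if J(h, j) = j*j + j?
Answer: -55984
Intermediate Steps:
J(h, j) = j + j**2 (J(h, j) = j**2 + j = j + j**2)
-8678 - J(182, -218) = -8678 - (-218)*(1 - 218) = -8678 - (-218)*(-217) = -8678 - 1*47306 = -8678 - 47306 = -55984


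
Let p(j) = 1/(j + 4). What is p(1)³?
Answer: 1/125 ≈ 0.0080000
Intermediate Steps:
p(j) = 1/(4 + j)
p(1)³ = (1/(4 + 1))³ = (1/5)³ = (⅕)³ = 1/125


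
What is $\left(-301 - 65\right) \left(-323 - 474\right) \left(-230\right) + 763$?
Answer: $-67090697$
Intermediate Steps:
$\left(-301 - 65\right) \left(-323 - 474\right) \left(-230\right) + 763 = - 366 \left(-323 - 474\right) \left(-230\right) + 763 = \left(-366\right) \left(-797\right) \left(-230\right) + 763 = 291702 \left(-230\right) + 763 = -67091460 + 763 = -67090697$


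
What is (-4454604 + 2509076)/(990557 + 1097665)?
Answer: -972764/1044111 ≈ -0.93167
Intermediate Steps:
(-4454604 + 2509076)/(990557 + 1097665) = -1945528/2088222 = -1945528*1/2088222 = -972764/1044111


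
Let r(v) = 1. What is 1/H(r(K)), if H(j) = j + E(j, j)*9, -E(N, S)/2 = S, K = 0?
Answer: -1/17 ≈ -0.058824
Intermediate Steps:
E(N, S) = -2*S
H(j) = -17*j (H(j) = j - 2*j*9 = j - 18*j = -17*j)
1/H(r(K)) = 1/(-17*1) = 1/(-17) = -1/17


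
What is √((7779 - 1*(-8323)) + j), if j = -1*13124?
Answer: √2978 ≈ 54.571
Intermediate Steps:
j = -13124
√((7779 - 1*(-8323)) + j) = √((7779 - 1*(-8323)) - 13124) = √((7779 + 8323) - 13124) = √(16102 - 13124) = √2978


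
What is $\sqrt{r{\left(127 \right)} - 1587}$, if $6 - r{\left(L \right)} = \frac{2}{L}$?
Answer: $\frac{i \sqrt{25500203}}{127} \approx 39.762 i$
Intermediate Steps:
$r{\left(L \right)} = 6 - \frac{2}{L}$
$\sqrt{r{\left(127 \right)} - 1587} = \sqrt{\left(6 - \frac{2}{127}\right) - 1587} = \sqrt{\frac{760}{127} - 1587} = \sqrt{- \frac{200789}{127}} = \frac{i \sqrt{25500203}}{127}$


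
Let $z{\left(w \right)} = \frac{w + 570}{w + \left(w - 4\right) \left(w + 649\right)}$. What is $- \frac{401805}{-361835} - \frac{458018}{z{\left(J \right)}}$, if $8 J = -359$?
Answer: $\frac{31365068270886469}{1216055068} \approx 2.5792 \cdot 10^{7}$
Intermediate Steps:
$J = - \frac{359}{8}$ ($J = \frac{1}{8} \left(-359\right) = - \frac{359}{8} \approx -44.875$)
$z{\left(w \right)} = \frac{570 + w}{w + \left(-4 + w\right) \left(649 + w\right)}$
$- \frac{401805}{-361835} - \frac{458018}{z{\left(J \right)}} = - \frac{401805}{-361835} - \frac{458018}{\frac{1}{-2596 + \left(- \frac{359}{8}\right)^{2} + 646 \left(- \frac{359}{8}\right)} \left(570 - \frac{359}{8}\right)} = \left(-401805\right) \left(- \frac{1}{361835}\right) - \frac{458018}{\frac{1}{-2596 + \frac{128881}{64} - \frac{115957}{4}} \cdot \frac{4201}{8}} = \frac{80361}{72367} - \frac{458018}{\frac{1}{- \frac{1892575}{64}} \cdot \frac{4201}{8}} = \frac{80361}{72367} - \frac{458018}{\left(- \frac{64}{1892575}\right) \frac{4201}{8}} = \frac{80361}{72367} - \frac{458018}{- \frac{33608}{1892575}} = \frac{80361}{72367} - - \frac{433416708175}{16804} = \frac{80361}{72367} + \frac{433416708175}{16804} = \frac{31365068270886469}{1216055068}$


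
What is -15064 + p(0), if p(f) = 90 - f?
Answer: -14974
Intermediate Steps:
-15064 + p(0) = -15064 + (90 - 1*0) = -15064 + (90 + 0) = -15064 + 90 = -14974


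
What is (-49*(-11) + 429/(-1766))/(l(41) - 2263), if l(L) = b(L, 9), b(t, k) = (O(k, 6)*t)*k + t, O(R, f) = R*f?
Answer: 951445/31265264 ≈ 0.030431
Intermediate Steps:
b(t, k) = t + 6*t*k**2 (b(t, k) = ((k*6)*t)*k + t = ((6*k)*t)*k + t = (6*k*t)*k + t = 6*t*k**2 + t = t + 6*t*k**2)
l(L) = 487*L (l(L) = L*(1 + 6*9**2) = L*(1 + 6*81) = L*(1 + 486) = L*487 = 487*L)
(-49*(-11) + 429/(-1766))/(l(41) - 2263) = (-49*(-11) + 429/(-1766))/(487*41 - 2263) = (539 + 429*(-1/1766))/(19967 - 2263) = (539 - 429/1766)/17704 = (951445/1766)*(1/17704) = 951445/31265264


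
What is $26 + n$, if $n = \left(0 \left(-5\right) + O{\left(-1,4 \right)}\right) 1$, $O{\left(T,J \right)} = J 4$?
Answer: $42$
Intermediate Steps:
$O{\left(T,J \right)} = 4 J$
$n = 16$ ($n = \left(0 \left(-5\right) + 4 \cdot 4\right) 1 = \left(0 + 16\right) 1 = 16 \cdot 1 = 16$)
$26 + n = 26 + 16 = 42$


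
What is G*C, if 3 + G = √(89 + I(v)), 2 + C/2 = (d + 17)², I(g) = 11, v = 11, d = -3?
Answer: 2716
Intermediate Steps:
C = 388 (C = -4 + 2*(-3 + 17)² = -4 + 2*14² = -4 + 2*196 = -4 + 392 = 388)
G = 7 (G = -3 + √(89 + 11) = -3 + √100 = -3 + 10 = 7)
G*C = 7*388 = 2716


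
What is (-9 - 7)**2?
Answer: 256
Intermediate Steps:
(-9 - 7)**2 = (-16)**2 = 256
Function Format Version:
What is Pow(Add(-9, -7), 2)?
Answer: 256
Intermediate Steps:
Pow(Add(-9, -7), 2) = Pow(-16, 2) = 256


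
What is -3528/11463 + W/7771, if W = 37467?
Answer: 134022711/29692991 ≈ 4.5136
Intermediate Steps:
-3528/11463 + W/7771 = -3528/11463 + 37467/7771 = -3528*1/11463 + 37467*(1/7771) = -1176/3821 + 37467/7771 = 134022711/29692991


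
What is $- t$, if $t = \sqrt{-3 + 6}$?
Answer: $- \sqrt{3} \approx -1.732$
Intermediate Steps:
$t = \sqrt{3} \approx 1.732$
$- t = - \sqrt{3}$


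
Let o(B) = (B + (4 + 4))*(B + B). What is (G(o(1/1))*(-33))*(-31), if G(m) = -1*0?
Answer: 0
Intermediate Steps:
o(B) = 2*B*(8 + B) (o(B) = (B + 8)*(2*B) = (8 + B)*(2*B) = 2*B*(8 + B))
G(m) = 0
(G(o(1/1))*(-33))*(-31) = (0*(-33))*(-31) = 0*(-31) = 0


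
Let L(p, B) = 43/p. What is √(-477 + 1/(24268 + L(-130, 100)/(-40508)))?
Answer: I*√865589764176862733344677/42598752921 ≈ 21.84*I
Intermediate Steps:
√(-477 + 1/(24268 + L(-130, 100)/(-40508))) = √(-477 + 1/(24268 + (43/(-130))/(-40508))) = √(-477 + 1/(24268 + (43*(-1/130))*(-1/40508))) = √(-477 + 1/(24268 - 43/130*(-1/40508))) = √(-477 + 1/(24268 + 43/5266040)) = √(-477 + 1/(127796258763/5266040)) = √(-477 + 5266040/127796258763) = √(-60958810163911/127796258763) = I*√865589764176862733344677/42598752921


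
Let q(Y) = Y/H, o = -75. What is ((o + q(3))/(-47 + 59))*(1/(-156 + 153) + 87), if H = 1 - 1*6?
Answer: -546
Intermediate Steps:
H = -5 (H = 1 - 6 = -5)
q(Y) = -Y/5 (q(Y) = Y/(-5) = Y*(-⅕) = -Y/5)
((o + q(3))/(-47 + 59))*(1/(-156 + 153) + 87) = ((-75 - ⅕*3)/(-47 + 59))*(1/(-156 + 153) + 87) = ((-75 - ⅗)/12)*(1/(-3) + 87) = (-378/5*1/12)*(-⅓ + 87) = -63/10*260/3 = -546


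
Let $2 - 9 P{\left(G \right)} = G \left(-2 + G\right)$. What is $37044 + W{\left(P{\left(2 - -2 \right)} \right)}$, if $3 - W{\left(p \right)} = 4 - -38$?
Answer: $37005$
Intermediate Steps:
$P{\left(G \right)} = \frac{2}{9} - \frac{G \left(-2 + G\right)}{9}$
$W{\left(p \right)} = -39$ ($W{\left(p \right)} = 3 - \left(4 - -38\right) = 3 - \left(4 + 38\right) = 3 - 42 = -39$)
$37044 + W{\left(P{\left(2 - -2 \right)} \right)} = 37044 - 39 = 37005$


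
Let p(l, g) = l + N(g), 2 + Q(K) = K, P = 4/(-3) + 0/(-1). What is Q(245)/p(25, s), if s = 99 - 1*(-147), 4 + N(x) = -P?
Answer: 729/67 ≈ 10.881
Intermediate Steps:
P = -4/3 (P = 4*(-⅓) + 0*(-1) = -4/3 + 0 = -4/3 ≈ -1.3333)
Q(K) = -2 + K
N(x) = -8/3 (N(x) = -4 - 1*(-4/3) = -4 + 4/3 = -8/3)
s = 246 (s = 99 + 147 = 246)
p(l, g) = -8/3 + l (p(l, g) = l - 8/3 = -8/3 + l)
Q(245)/p(25, s) = (-2 + 245)/(-8/3 + 25) = 243/(67/3) = 243*(3/67) = 729/67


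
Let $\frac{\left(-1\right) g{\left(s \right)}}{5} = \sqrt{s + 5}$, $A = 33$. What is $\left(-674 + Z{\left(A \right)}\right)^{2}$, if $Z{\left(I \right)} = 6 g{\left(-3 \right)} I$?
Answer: $2414476 + 1334520 \sqrt{2} \approx 4.3018 \cdot 10^{6}$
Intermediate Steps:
$g{\left(s \right)} = - 5 \sqrt{5 + s}$ ($g{\left(s \right)} = - 5 \sqrt{s + 5} = - 5 \sqrt{5 + s}$)
$Z{\left(I \right)} = - 30 I \sqrt{2}$ ($Z{\left(I \right)} = 6 \left(- 5 \sqrt{5 - 3}\right) I = 6 \left(- 5 \sqrt{2}\right) I = - 30 \sqrt{2} I = - 30 I \sqrt{2}$)
$\left(-674 + Z{\left(A \right)}\right)^{2} = \left(-674 - 990 \sqrt{2}\right)^{2}$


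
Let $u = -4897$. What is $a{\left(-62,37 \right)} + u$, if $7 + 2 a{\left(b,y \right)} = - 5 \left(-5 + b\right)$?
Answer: $-4733$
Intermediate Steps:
$a{\left(b,y \right)} = 9 - \frac{5 b}{2}$ ($a{\left(b,y \right)} = - \frac{7}{2} + \frac{\left(-5\right) \left(-5 + b\right)}{2} = - \frac{7}{2} + \frac{25 - 5 b}{2} = - \frac{7}{2} - \left(- \frac{25}{2} + \frac{5 b}{2}\right) = 9 - \frac{5 b}{2}$)
$a{\left(-62,37 \right)} + u = \left(9 - -155\right) - 4897 = \left(9 + 155\right) - 4897 = 164 - 4897 = -4733$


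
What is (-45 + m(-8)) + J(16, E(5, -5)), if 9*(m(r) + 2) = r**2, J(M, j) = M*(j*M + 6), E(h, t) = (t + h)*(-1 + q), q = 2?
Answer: 505/9 ≈ 56.111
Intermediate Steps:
E(h, t) = h + t (E(h, t) = (t + h)*(-1 + 2) = (h + t)*1 = h + t)
J(M, j) = M*(6 + M*j) (J(M, j) = M*(M*j + 6) = M*(6 + M*j))
m(r) = -2 + r**2/9
(-45 + m(-8)) + J(16, E(5, -5)) = (-45 + (-2 + (1/9)*(-8)**2)) + 16*(6 + 16*(5 - 5)) = (-45 + (-2 + (1/9)*64)) + 16*(6 + 16*0) = (-45 + (-2 + 64/9)) + 16*(6 + 0) = (-45 + 46/9) + 16*6 = -359/9 + 96 = 505/9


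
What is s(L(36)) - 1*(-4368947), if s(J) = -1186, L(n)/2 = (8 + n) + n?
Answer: 4367761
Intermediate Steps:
L(n) = 16 + 4*n (L(n) = 2*((8 + n) + n) = 2*(8 + 2*n) = 16 + 4*n)
s(L(36)) - 1*(-4368947) = -1186 - 1*(-4368947) = -1186 + 4368947 = 4367761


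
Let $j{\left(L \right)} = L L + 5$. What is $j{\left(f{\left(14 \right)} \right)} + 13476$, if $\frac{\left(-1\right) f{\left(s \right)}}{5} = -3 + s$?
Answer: $16506$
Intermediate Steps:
$f{\left(s \right)} = 15 - 5 s$ ($f{\left(s \right)} = - 5 \left(-3 + s\right) = 15 - 5 s$)
$j{\left(L \right)} = 5 + L^{2}$ ($j{\left(L \right)} = L^{2} + 5 = 5 + L^{2}$)
$j{\left(f{\left(14 \right)} \right)} + 13476 = \left(5 + \left(15 - 70\right)^{2}\right) + 13476 = \left(5 + \left(-55\right)^{2}\right) + 13476 = \left(5 + 3025\right) + 13476 = 3030 + 13476 = 16506$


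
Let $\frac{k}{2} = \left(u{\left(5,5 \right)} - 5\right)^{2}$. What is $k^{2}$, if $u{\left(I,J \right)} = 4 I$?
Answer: $202500$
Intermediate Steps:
$k = 450$ ($k = 2 \left(4 \cdot 5 - 5\right)^{2} = 2 \left(20 - 5\right)^{2} = 2 \cdot 15^{2} = 2 \cdot 225 = 450$)
$k^{2} = 450^{2} = 202500$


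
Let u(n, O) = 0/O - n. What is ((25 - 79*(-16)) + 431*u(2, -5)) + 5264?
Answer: 5691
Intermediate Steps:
u(n, O) = -n (u(n, O) = 0 - n = -n)
((25 - 79*(-16)) + 431*u(2, -5)) + 5264 = ((25 - 79*(-16)) + 431*(-1*2)) + 5264 = ((25 + 1264) + 431*(-2)) + 5264 = (1289 - 862) + 5264 = 427 + 5264 = 5691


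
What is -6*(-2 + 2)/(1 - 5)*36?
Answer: 0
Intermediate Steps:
-6*(-2 + 2)/(1 - 5)*36 = -6*0/(-4)*36 = -(-3)*0/2*36 = -6*0*36 = 0*36 = 0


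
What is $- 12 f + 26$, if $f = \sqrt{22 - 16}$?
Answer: $26 - 12 \sqrt{6} \approx -3.3939$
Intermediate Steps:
$f = \sqrt{6} \approx 2.4495$
$- 12 f + 26 = - 12 \sqrt{6} + 26 = 26 - 12 \sqrt{6}$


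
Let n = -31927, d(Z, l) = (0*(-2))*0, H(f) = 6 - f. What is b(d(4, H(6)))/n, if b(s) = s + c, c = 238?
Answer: -34/4561 ≈ -0.0074545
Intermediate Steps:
d(Z, l) = 0 (d(Z, l) = 0*0 = 0)
b(s) = 238 + s (b(s) = s + 238 = 238 + s)
b(d(4, H(6)))/n = (238 + 0)/(-31927) = 238*(-1/31927) = -34/4561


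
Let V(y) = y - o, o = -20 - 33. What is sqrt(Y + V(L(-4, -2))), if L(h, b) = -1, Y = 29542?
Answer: sqrt(29594) ≈ 172.03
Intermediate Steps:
o = -53
V(y) = 53 + y (V(y) = y - 1*(-53) = y + 53 = 53 + y)
sqrt(Y + V(L(-4, -2))) = sqrt(29542 + (53 - 1)) = sqrt(29542 + 52) = sqrt(29594)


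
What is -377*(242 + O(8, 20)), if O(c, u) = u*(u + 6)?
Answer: -287274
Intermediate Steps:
O(c, u) = u*(6 + u)
-377*(242 + O(8, 20)) = -377*(242 + 20*(6 + 20)) = -377*(242 + 20*26) = -377*(242 + 520) = -377*762 = -287274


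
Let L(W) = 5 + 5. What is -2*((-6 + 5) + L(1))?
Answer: -18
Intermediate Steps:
L(W) = 10
-2*((-6 + 5) + L(1)) = -2*((-6 + 5) + 10) = -2*(-1 + 10) = -2*9 = -18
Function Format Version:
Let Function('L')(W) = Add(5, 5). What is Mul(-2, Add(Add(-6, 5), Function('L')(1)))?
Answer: -18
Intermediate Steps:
Function('L')(W) = 10
Mul(-2, Add(Add(-6, 5), Function('L')(1))) = Mul(-2, Add(Add(-6, 5), 10)) = Mul(-2, Add(-1, 10)) = Mul(-2, 9) = -18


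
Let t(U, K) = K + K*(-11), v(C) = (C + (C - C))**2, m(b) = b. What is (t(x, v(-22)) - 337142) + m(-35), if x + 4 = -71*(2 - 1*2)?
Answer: -342017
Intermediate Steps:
v(C) = C**2 (v(C) = (C + 0)**2 = C**2)
x = -4 (x = -4 - 71*(2 - 1*2) = -4 - 71*(2 - 2) = -4 - 71*0 = -4 + 0 = -4)
t(U, K) = -10*K (t(U, K) = K - 11*K = -10*K)
(t(x, v(-22)) - 337142) + m(-35) = (-10*(-22)**2 - 337142) - 35 = (-10*484 - 337142) - 35 = (-4840 - 337142) - 35 = -341982 - 35 = -342017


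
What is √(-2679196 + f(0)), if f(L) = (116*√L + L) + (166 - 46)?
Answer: 2*I*√669769 ≈ 1636.8*I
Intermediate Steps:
f(L) = 120 + L + 116*√L (f(L) = (L + 116*√L) + 120 = 120 + L + 116*√L)
√(-2679196 + f(0)) = √(-2679196 + (120 + 0 + 116*√0)) = √(-2679196 + (120 + 0 + 116*0)) = √(-2679196 + (120 + 0 + 0)) = √(-2679196 + 120) = √(-2679076) = 2*I*√669769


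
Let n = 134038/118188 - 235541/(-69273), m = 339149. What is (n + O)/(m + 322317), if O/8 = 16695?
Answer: 60751363351529/300865506875388 ≈ 0.20192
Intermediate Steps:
O = 133560 (O = 8*16695 = 133560)
n = 2062407449/454846518 (n = 134038*(1/118188) - 235541*(-1/69273) = 67019/59094 + 235541/69273 = 2062407449/454846518 ≈ 4.5343)
(n + O)/(m + 322317) = (2062407449/454846518 + 133560)/(339149 + 322317) = (60751363351529/454846518)/661466 = (60751363351529/454846518)*(1/661466) = 60751363351529/300865506875388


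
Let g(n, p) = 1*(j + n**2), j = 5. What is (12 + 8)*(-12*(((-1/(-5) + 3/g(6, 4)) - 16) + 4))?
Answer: 115392/41 ≈ 2814.4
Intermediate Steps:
g(n, p) = 5 + n**2 (g(n, p) = 1*(5 + n**2) = 5 + n**2)
(12 + 8)*(-12*(((-1/(-5) + 3/g(6, 4)) - 16) + 4)) = (12 + 8)*(-12*(((-1/(-5) + 3/(5 + 6**2)) - 16) + 4)) = 20*(-12*(((-1*(-1/5) + 3/(5 + 36)) - 16) + 4)) = 20*(-12*(((1/5 + 3/41) - 16) + 4)) = 20*(-12*((56/205 - 16) + 4)) = 20*(-12*(-3224/205 + 4)) = 20*(-12*(-2404/205)) = 20*(28848/205) = 115392/41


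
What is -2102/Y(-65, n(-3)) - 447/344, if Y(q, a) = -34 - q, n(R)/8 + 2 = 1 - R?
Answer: -736945/10664 ≈ -69.106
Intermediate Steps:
n(R) = -8 - 8*R (n(R) = -16 + 8*(1 - R) = -16 + (8 - 8*R) = -8 - 8*R)
-2102/Y(-65, n(-3)) - 447/344 = -2102/(-34 - 1*(-65)) - 447/344 = -2102/(-34 + 65) - 447*1/344 = -2102/31 - 447/344 = -736945/10664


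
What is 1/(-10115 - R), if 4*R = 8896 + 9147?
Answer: -4/58503 ≈ -6.8373e-5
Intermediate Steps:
R = 18043/4 (R = (8896 + 9147)/4 = (¼)*18043 = 18043/4 ≈ 4510.8)
1/(-10115 - R) = 1/(-10115 - 1*18043/4) = 1/(-10115 - 18043/4) = 1/(-58503/4) = -4/58503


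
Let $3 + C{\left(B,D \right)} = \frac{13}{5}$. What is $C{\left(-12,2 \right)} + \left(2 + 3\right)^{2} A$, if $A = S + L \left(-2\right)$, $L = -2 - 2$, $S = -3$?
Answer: $\frac{623}{5} \approx 124.6$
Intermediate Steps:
$L = -4$ ($L = -2 - 2 = -4$)
$C{\left(B,D \right)} = - \frac{2}{5}$ ($C{\left(B,D \right)} = -3 + \frac{13}{5} = - \frac{2}{5}$)
$A = 5$ ($A = -3 - -8 = -3 + 8 = 5$)
$C{\left(-12,2 \right)} + \left(2 + 3\right)^{2} A = - \frac{2}{5} + \left(2 + 3\right)^{2} \cdot 5 = - \frac{2}{5} + 5^{2} \cdot 5 = - \frac{2}{5} + 25 \cdot 5 = - \frac{2}{5} + 125 = \frac{623}{5}$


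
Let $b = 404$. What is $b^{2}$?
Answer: $163216$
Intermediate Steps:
$b^{2} = 404^{2} = 163216$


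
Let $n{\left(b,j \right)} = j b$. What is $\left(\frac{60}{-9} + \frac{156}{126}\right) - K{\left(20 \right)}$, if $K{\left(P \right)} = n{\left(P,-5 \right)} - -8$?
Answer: $\frac{606}{7} \approx 86.571$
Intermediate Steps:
$n{\left(b,j \right)} = b j$
$K{\left(P \right)} = 8 - 5 P$ ($K{\left(P \right)} = P \left(-5\right) - -8 = - 5 P + 8 = 8 - 5 P$)
$\left(\frac{60}{-9} + \frac{156}{126}\right) - K{\left(20 \right)} = \left(\frac{60}{-9} + \frac{156}{126}\right) - \left(8 - 100\right) = \left(60 \left(- \frac{1}{9}\right) + 156 \cdot \frac{1}{126}\right) - \left(8 - 100\right) = \left(- \frac{20}{3} + \frac{26}{21}\right) - -92 = - \frac{38}{7} + 92 = \frac{606}{7}$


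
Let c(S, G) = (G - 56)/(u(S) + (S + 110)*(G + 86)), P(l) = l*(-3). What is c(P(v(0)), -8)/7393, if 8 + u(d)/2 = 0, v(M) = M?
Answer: -16/15828413 ≈ -1.0108e-6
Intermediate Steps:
u(d) = -16 (u(d) = -16 + 2*0 = -16 + 0 = -16)
P(l) = -3*l
c(S, G) = (-56 + G)/(-16 + (86 + G)*(110 + S)) (c(S, G) = (G - 56)/(-16 + (S + 110)*(G + 86)) = (-56 + G)/(-16 + (110 + S)*(86 + G)) = (-56 + G)/(-16 + (86 + G)*(110 + S)))
c(P(v(0)), -8)/7393 = ((-56 - 8)/(9444 + 86*(-3*0) + 110*(-8) - (-24)*0))/7393 = (-64/(9444 + 86*0 - 880 - 8*0))*(1/7393) = (-64/(9444 + 0 - 880 + 0))*(1/7393) = (-64/8564)*(1/7393) = ((1/8564)*(-64))*(1/7393) = -16/2141*1/7393 = -16/15828413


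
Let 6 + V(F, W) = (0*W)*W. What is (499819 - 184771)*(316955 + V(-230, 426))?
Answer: 99854148552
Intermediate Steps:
V(F, W) = -6 (V(F, W) = -6 + (0*W)*W = -6 + 0*W = -6 + 0 = -6)
(499819 - 184771)*(316955 + V(-230, 426)) = (499819 - 184771)*(316955 - 6) = 315048*316949 = 99854148552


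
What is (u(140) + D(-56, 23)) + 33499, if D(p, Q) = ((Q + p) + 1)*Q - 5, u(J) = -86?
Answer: 32672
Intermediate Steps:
D(p, Q) = -5 + Q*(1 + Q + p) (D(p, Q) = (1 + Q + p)*Q - 5 = Q*(1 + Q + p) - 5 = -5 + Q*(1 + Q + p))
(u(140) + D(-56, 23)) + 33499 = (-86 + (-5 + 23 + 23**2 + 23*(-56))) + 33499 = (-86 + (-5 + 23 + 529 - 1288)) + 33499 = (-86 - 741) + 33499 = -827 + 33499 = 32672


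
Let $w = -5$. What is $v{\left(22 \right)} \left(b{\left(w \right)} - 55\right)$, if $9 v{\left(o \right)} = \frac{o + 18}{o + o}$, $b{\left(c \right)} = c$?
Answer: $- \frac{200}{33} \approx -6.0606$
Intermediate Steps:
$v{\left(o \right)} = \frac{18 + o}{18 o}$ ($v{\left(o \right)} = \frac{\left(o + 18\right) \frac{1}{o + o}}{9} = \frac{\left(18 + o\right) \frac{1}{2 o}}{9} = \frac{\frac{1}{2} \frac{1}{o} \left(18 + o\right)}{9} = \frac{18 + o}{18 o}$)
$v{\left(22 \right)} \left(b{\left(w \right)} - 55\right) = \frac{18 + 22}{18 \cdot 22} \left(-5 - 55\right) = \frac{1}{18} \cdot \frac{1}{22} \cdot 40 \left(-60\right) = \frac{10}{99} \left(-60\right) = - \frac{200}{33}$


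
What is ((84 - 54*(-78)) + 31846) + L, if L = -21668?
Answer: 14474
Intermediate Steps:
((84 - 54*(-78)) + 31846) + L = ((84 - 54*(-78)) + 31846) - 21668 = ((84 + 4212) + 31846) - 21668 = (4296 + 31846) - 21668 = 36142 - 21668 = 14474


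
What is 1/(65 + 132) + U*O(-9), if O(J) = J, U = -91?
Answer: 161344/197 ≈ 819.00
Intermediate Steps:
1/(65 + 132) + U*O(-9) = 1/(65 + 132) - 91*(-9) = 1/197 + 819 = 161344/197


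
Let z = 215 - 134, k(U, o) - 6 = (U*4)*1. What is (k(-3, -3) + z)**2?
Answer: 5625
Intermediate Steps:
k(U, o) = 6 + 4*U (k(U, o) = 6 + (U*4)*1 = 6 + (4*U)*1 = 6 + 4*U)
z = 81
(k(-3, -3) + z)**2 = ((6 + 4*(-3)) + 81)**2 = ((6 - 12) + 81)**2 = (-6 + 81)**2 = 75**2 = 5625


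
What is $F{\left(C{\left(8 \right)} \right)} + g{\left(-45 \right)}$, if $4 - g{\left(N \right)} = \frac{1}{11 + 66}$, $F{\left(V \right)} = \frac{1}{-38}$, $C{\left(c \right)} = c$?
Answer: $\frac{11589}{2926} \approx 3.9607$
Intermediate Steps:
$F{\left(V \right)} = - \frac{1}{38}$
$g{\left(N \right)} = \frac{307}{77}$ ($g{\left(N \right)} = 4 - \frac{1}{11 + 66} = 4 - \frac{1}{77} = \frac{307}{77}$)
$F{\left(C{\left(8 \right)} \right)} + g{\left(-45 \right)} = - \frac{1}{38} + \frac{307}{77} = \frac{11589}{2926}$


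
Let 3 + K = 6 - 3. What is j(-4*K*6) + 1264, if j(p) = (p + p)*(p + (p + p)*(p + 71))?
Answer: 1264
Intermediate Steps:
K = 0 (K = -3 + (6 - 3) = -3 + 3 = 0)
j(p) = 2*p*(p + 2*p*(71 + p)) (j(p) = (2*p)*(p + (2*p)*(71 + p)) = (2*p)*(p + 2*p*(71 + p)) = 2*p*(p + 2*p*(71 + p)))
j(-4*K*6) + 1264 = (-4*0*6)**2*(286 + 4*(-4*0*6)) + 1264 = (0*6)**2*(286 + 4*(0*6)) + 1264 = 0**2*(286 + 4*0) + 1264 = 0*(286 + 0) + 1264 = 0*286 + 1264 = 0 + 1264 = 1264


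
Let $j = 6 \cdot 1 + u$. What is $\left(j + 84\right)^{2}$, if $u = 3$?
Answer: $8649$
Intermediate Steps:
$j = 9$ ($j = 6 \cdot 1 + 3 = 6 + 3 = 9$)
$\left(j + 84\right)^{2} = \left(9 + 84\right)^{2} = 93^{2} = 8649$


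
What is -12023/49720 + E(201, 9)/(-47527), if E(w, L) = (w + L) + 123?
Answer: -53452171/214822040 ≈ -0.24882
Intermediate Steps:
E(w, L) = 123 + L + w (E(w, L) = (L + w) + 123 = 123 + L + w)
-12023/49720 + E(201, 9)/(-47527) = -12023/49720 + (123 + 9 + 201)/(-47527) = -12023*1/49720 + 333*(-1/47527) = -1093/4520 - 333/47527 = -53452171/214822040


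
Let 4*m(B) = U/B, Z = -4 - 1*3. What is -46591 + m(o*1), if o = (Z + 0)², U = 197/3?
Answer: -27395311/588 ≈ -46591.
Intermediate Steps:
Z = -7 (Z = -4 - 3 = -7)
U = 197/3 (U = 197*(⅓) = 197/3 ≈ 65.667)
o = 49 (o = (-7 + 0)² = (-7)² = 49)
m(B) = 197/(12*B) (m(B) = (197/(3*B))/4 = 197/(12*B))
-46591 + m(o*1) = -46591 + 197/(12*((49*1))) = -46591 + (197/12)/49 = -46591 + (197/12)*(1/49) = -46591 + 197/588 = -27395311/588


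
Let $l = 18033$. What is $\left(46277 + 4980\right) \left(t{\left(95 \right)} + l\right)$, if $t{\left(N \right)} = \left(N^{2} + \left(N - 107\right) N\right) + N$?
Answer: $1333348341$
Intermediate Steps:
$t{\left(N \right)} = N + N^{2} + N \left(-107 + N\right)$ ($t{\left(N \right)} = \left(N^{2} + \left(-107 + N\right) N\right) + N = \left(N^{2} + N \left(-107 + N\right)\right) + N = N + N^{2} + N \left(-107 + N\right)$)
$\left(46277 + 4980\right) \left(t{\left(95 \right)} + l\right) = \left(46277 + 4980\right) \left(2 \cdot 95 \left(-53 + 95\right) + 18033\right) = 51257 \left(2 \cdot 95 \cdot 42 + 18033\right) = 51257 \left(7980 + 18033\right) = 51257 \cdot 26013 = 1333348341$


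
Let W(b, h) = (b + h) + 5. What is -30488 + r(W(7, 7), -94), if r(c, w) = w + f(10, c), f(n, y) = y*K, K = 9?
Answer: -30411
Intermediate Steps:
f(n, y) = 9*y (f(n, y) = y*9 = 9*y)
W(b, h) = 5 + b + h
r(c, w) = w + 9*c
-30488 + r(W(7, 7), -94) = -30488 + (-94 + 9*(5 + 7 + 7)) = -30488 + (-94 + 9*19) = -30488 + (-94 + 171) = -30488 + 77 = -30411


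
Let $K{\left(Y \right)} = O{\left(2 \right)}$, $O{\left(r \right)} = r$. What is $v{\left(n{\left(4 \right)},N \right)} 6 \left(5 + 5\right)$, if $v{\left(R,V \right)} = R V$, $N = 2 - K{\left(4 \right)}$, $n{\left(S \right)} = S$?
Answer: $0$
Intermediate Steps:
$K{\left(Y \right)} = 2$
$N = 0$ ($N = 2 - 2 = 0$)
$v{\left(n{\left(4 \right)},N \right)} 6 \left(5 + 5\right) = 4 \cdot 0 \cdot 6 \left(5 + 5\right) = 0 \cdot 6 \cdot 10 = 0 \cdot 60 = 0$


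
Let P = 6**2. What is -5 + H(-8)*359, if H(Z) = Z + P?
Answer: 10047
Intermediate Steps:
P = 36
H(Z) = 36 + Z (H(Z) = Z + 36 = 36 + Z)
-5 + H(-8)*359 = -5 + (36 - 8)*359 = -5 + 28*359 = -5 + 10052 = 10047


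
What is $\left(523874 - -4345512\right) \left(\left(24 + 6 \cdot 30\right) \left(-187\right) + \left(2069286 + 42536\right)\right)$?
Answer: $10097519144164$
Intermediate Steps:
$\left(523874 - -4345512\right) \left(\left(24 + 6 \cdot 30\right) \left(-187\right) + \left(2069286 + 42536\right)\right) = \left(523874 + 4345512\right) \left(\left(24 + 180\right) \left(-187\right) + 2111822\right) = 4869386 \left(204 \left(-187\right) + 2111822\right) = 4869386 \left(-38148 + 2111822\right) = 4869386 \cdot 2073674 = 10097519144164$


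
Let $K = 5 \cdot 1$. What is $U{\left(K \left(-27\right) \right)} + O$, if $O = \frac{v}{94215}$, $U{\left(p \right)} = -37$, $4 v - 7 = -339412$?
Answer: $- \frac{86565}{2284} \approx -37.901$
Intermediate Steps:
$v = - \frac{339405}{4}$ ($v = \frac{7}{4} + \frac{1}{4} \left(-339412\right) = \frac{7}{4} - 84853 = - \frac{339405}{4} \approx -84851.0$)
$K = 5$
$O = - \frac{2057}{2284}$ ($O = - \frac{339405}{4 \cdot 94215} = \left(- \frac{339405}{4}\right) \frac{1}{94215} = - \frac{2057}{2284} \approx -0.90061$)
$U{\left(K \left(-27\right) \right)} + O = -37 - \frac{2057}{2284} = - \frac{86565}{2284}$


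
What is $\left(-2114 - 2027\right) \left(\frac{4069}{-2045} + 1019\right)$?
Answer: $- \frac{8612393826}{2045} \approx -4.2114 \cdot 10^{6}$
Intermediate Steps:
$\left(-2114 - 2027\right) \left(\frac{4069}{-2045} + 1019\right) = - 4141 \left(4069 \left(- \frac{1}{2045}\right) + 1019\right) = - 4141 \left(- \frac{4069}{2045} + 1019\right) = \left(-4141\right) \frac{2079786}{2045} = - \frac{8612393826}{2045}$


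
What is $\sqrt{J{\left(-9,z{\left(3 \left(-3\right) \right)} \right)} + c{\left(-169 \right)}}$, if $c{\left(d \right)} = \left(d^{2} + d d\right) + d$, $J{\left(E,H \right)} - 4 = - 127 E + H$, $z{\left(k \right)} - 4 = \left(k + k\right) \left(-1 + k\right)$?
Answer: $6 \sqrt{1619} \approx 241.42$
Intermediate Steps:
$z{\left(k \right)} = 4 + 2 k \left(-1 + k\right)$ ($z{\left(k \right)} = 4 + \left(k + k\right) \left(-1 + k\right) = 4 + 2 k \left(-1 + k\right)$)
$J{\left(E,H \right)} = 4 + H - 127 E$ ($J{\left(E,H \right)} = 4 - \left(- H + 127 E\right) = 4 + H - 127 E$)
$c{\left(d \right)} = d + 2 d^{2}$ ($c{\left(d \right)} = \left(d^{2} + d^{2}\right) + d = 2 d^{2} + d = d + 2 d^{2}$)
$\sqrt{J{\left(-9,z{\left(3 \left(-3\right) \right)} \right)} + c{\left(-169 \right)}} = \sqrt{\left(4 + \left(4 - 2 \cdot 3 \left(-3\right) + 2 \left(3 \left(-3\right)\right)^{2}\right) - -1143\right) - 169 \left(1 + 2 \left(-169\right)\right)} = \sqrt{\left(4 + \left(4 - -18 + 2 \left(-9\right)^{2}\right) + 1143\right) - 169 \left(1 - 338\right)} = \sqrt{\left(4 + \left(4 + 18 + 2 \cdot 81\right) + 1143\right) - -56953} = \sqrt{\left(4 + \left(4 + 18 + 162\right) + 1143\right) + 56953} = \sqrt{\left(4 + 184 + 1143\right) + 56953} = \sqrt{1331 + 56953} = \sqrt{58284} = 6 \sqrt{1619}$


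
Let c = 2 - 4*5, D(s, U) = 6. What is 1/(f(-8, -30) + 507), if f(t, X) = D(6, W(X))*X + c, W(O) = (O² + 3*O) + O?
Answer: 1/309 ≈ 0.0032362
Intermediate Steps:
W(O) = O² + 4*O
c = -18 (c = 2 - 20 = -18)
f(t, X) = -18 + 6*X (f(t, X) = 6*X - 18 = -18 + 6*X)
1/(f(-8, -30) + 507) = 1/((-18 + 6*(-30)) + 507) = 1/((-18 - 180) + 507) = 1/(-198 + 507) = 1/309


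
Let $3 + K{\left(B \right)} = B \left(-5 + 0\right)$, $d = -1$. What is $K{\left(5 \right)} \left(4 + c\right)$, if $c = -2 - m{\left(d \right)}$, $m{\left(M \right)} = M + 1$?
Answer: $-56$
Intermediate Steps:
$K{\left(B \right)} = -3 - 5 B$ ($K{\left(B \right)} = -3 + B \left(-5 + 0\right) = -3 + B \left(-5\right) = -3 - 5 B$)
$m{\left(M \right)} = 1 + M$
$c = -2$ ($c = -2 - \left(1 - 1\right) = -2 - 0 = -2 + 0 = -2$)
$K{\left(5 \right)} \left(4 + c\right) = \left(-3 - 25\right) \left(4 - 2\right) = \left(-3 - 25\right) 2 = \left(-28\right) 2 = -56$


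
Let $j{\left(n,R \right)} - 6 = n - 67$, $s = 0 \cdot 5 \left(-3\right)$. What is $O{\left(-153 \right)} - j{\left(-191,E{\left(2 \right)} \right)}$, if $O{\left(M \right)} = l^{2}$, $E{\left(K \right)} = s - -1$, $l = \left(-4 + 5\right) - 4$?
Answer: $261$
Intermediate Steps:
$s = 0$ ($s = 0 \left(-3\right) = 0$)
$l = -3$ ($l = 1 - 4 = -3$)
$E{\left(K \right)} = 1$ ($E{\left(K \right)} = 0 - -1 = 0 + 1 = 1$)
$j{\left(n,R \right)} = -61 + n$ ($j{\left(n,R \right)} = 6 + \left(n - 67\right) = 6 + \left(-67 + n\right) = -61 + n$)
$O{\left(M \right)} = 9$ ($O{\left(M \right)} = \left(-3\right)^{2} = 9$)
$O{\left(-153 \right)} - j{\left(-191,E{\left(2 \right)} \right)} = 9 - \left(-61 - 191\right) = 9 - -252 = 9 + 252 = 261$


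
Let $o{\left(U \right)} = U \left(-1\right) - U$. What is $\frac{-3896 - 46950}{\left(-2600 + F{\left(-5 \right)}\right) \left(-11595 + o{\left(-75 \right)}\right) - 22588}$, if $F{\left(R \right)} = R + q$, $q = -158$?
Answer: $- \frac{50846}{31599947} \approx -0.0016091$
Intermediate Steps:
$o{\left(U \right)} = - 2 U$ ($o{\left(U \right)} = - U - U = - 2 U$)
$F{\left(R \right)} = -158 + R$ ($F{\left(R \right)} = R - 158 = -158 + R$)
$\frac{-3896 - 46950}{\left(-2600 + F{\left(-5 \right)}\right) \left(-11595 + o{\left(-75 \right)}\right) - 22588} = \frac{-3896 - 46950}{\left(-2600 - 163\right) \left(-11595 - -150\right) - 22588} = - \frac{50846}{\left(-2600 - 163\right) \left(-11595 + 150\right) - 22588} = - \frac{50846}{\left(-2763\right) \left(-11445\right) - 22588} = - \frac{50846}{31622535 - 22588} = - \frac{50846}{31599947}$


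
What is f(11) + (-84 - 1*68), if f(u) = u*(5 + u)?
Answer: 24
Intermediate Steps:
f(11) + (-84 - 1*68) = 11*(5 + 11) + (-84 - 1*68) = 11*16 + (-84 - 68) = 176 - 152 = 24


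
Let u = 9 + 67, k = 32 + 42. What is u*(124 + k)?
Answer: 15048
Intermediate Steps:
k = 74
u = 76
u*(124 + k) = 76*(124 + 74) = 76*198 = 15048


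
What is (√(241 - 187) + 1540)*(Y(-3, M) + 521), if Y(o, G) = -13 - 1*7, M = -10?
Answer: 771540 + 1503*√6 ≈ 7.7522e+5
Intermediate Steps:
Y(o, G) = -20 (Y(o, G) = -13 - 7 = -20)
(√(241 - 187) + 1540)*(Y(-3, M) + 521) = (√(241 - 187) + 1540)*(-20 + 521) = (√54 + 1540)*501 = (3*√6 + 1540)*501 = (1540 + 3*√6)*501 = 771540 + 1503*√6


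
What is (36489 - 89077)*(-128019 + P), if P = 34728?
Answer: 4905987108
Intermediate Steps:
(36489 - 89077)*(-128019 + P) = (36489 - 89077)*(-128019 + 34728) = -52588*(-93291) = 4905987108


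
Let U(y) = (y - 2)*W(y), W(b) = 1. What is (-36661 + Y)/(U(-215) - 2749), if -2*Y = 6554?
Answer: 19969/1483 ≈ 13.465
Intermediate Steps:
Y = -3277 (Y = -1/2*6554 = -3277)
U(y) = -2 + y (U(y) = (y - 2)*1 = (-2 + y)*1 = -2 + y)
(-36661 + Y)/(U(-215) - 2749) = (-36661 - 3277)/((-2 - 215) - 2749) = -39938/(-217 - 2749) = -39938/(-2966) = -39938*(-1/2966) = 19969/1483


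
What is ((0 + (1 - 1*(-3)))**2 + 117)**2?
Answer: 17689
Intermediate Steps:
((0 + (1 - 1*(-3)))**2 + 117)**2 = ((0 + (1 + 3))**2 + 117)**2 = ((0 + 4)**2 + 117)**2 = (4**2 + 117)**2 = (16 + 117)**2 = 133**2 = 17689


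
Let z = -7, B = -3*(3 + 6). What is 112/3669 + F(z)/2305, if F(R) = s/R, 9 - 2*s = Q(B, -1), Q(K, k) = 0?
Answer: 3581219/118398630 ≈ 0.030247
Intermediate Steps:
B = -27 (B = -3*9 = -27)
s = 9/2 (s = 9/2 - 1/2*0 = 9/2 + 0 = 9/2 ≈ 4.5000)
F(R) = 9/(2*R)
112/3669 + F(z)/2305 = 112/3669 + ((9/2)/(-7))/2305 = 112*(1/3669) + ((9/2)*(-1/7))*(1/2305) = 112/3669 - 9/14*1/2305 = 112/3669 - 9/32270 = 3581219/118398630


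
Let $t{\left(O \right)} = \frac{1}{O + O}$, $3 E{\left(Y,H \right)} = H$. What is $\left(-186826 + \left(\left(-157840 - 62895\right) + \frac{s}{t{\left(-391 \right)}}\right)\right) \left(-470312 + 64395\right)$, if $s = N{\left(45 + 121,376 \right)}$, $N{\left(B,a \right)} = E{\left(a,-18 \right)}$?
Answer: $163531375873$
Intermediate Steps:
$E{\left(Y,H \right)} = \frac{H}{3}$
$N{\left(B,a \right)} = -6$ ($N{\left(B,a \right)} = \frac{1}{3} \left(-18\right) = -6$)
$s = -6$
$t{\left(O \right)} = \frac{1}{2 O}$
$\left(-186826 + \left(\left(-157840 - 62895\right) + \frac{s}{t{\left(-391 \right)}}\right)\right) \left(-470312 + 64395\right) = \left(-186826 - \left(220735 + \frac{6}{\frac{1}{2} \frac{1}{-391}}\right)\right) \left(-470312 + 64395\right) = \left(-186826 - \left(220735 + \frac{6}{\frac{1}{2} \left(- \frac{1}{391}\right)}\right)\right) \left(-405917\right) = \left(-186826 - \left(220735 + \frac{6}{- \frac{1}{782}}\right)\right) \left(-405917\right) = \left(-186826 - 216043\right) \left(-405917\right) = \left(-402869\right) \left(-405917\right) = 163531375873$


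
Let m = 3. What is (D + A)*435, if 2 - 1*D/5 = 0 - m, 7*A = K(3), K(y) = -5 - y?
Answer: 72645/7 ≈ 10378.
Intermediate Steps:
A = -8/7 (A = (-5 - 1*3)/7 = (-5 - 3)/7 = (⅐)*(-8) = -8/7 ≈ -1.1429)
D = 25 (D = 10 - 5*(0 - 1*3) = 10 - 5*(0 - 3) = 10 - 5*(-3) = 10 + 15 = 25)
(D + A)*435 = (25 - 8/7)*435 = (167/7)*435 = 72645/7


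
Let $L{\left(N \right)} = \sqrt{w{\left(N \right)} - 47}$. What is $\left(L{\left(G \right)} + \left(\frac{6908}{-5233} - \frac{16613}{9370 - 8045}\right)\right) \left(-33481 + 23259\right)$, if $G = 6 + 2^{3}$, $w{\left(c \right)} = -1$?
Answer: $\frac{982221032238}{6933725} - 40888 i \sqrt{3} \approx 1.4166 \cdot 10^{5} - 70820.0 i$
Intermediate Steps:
$G = 14$ ($G = 6 + 8 = 14$)
$L{\left(N \right)} = 4 i \sqrt{3}$ ($L{\left(N \right)} = \sqrt{-1 - 47} = \sqrt{-48} = 4 i \sqrt{3}$)
$\left(L{\left(G \right)} + \left(\frac{6908}{-5233} - \frac{16613}{9370 - 8045}\right)\right) \left(-33481 + 23259\right) = \left(4 i \sqrt{3} + \left(\frac{6908}{-5233} - \frac{16613}{9370 - 8045}\right)\right) \left(-33481 + 23259\right) = \left(4 i \sqrt{3} + \left(6908 \left(- \frac{1}{5233}\right) - \frac{16613}{1325}\right)\right) \left(-10222\right) = \left(4 i \sqrt{3} - \frac{96088929}{6933725}\right) \left(-10222\right) = \left(- \frac{96088929}{6933725} + 4 i \sqrt{3}\right) \left(-10222\right) = \frac{982221032238}{6933725} - 40888 i \sqrt{3}$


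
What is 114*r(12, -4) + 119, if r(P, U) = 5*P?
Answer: 6959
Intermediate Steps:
114*r(12, -4) + 119 = 114*(5*12) + 119 = 114*60 + 119 = 6840 + 119 = 6959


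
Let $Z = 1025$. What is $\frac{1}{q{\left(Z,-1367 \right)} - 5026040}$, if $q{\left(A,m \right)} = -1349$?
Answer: $- \frac{1}{5027389} \approx -1.9891 \cdot 10^{-7}$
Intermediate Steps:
$\frac{1}{q{\left(Z,-1367 \right)} - 5026040} = \frac{1}{-1349 - 5026040} = \frac{1}{-5027389} = - \frac{1}{5027389}$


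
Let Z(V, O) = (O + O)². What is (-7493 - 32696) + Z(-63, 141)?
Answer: 39335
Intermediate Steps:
Z(V, O) = 4*O² (Z(V, O) = (2*O)² = 4*O²)
(-7493 - 32696) + Z(-63, 141) = (-7493 - 32696) + 4*141² = -40189 + 4*19881 = -40189 + 79524 = 39335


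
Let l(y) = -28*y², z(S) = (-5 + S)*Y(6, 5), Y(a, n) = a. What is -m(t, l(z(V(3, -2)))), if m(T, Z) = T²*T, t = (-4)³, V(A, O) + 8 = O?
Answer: 262144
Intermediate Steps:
V(A, O) = -8 + O
z(S) = -30 + 6*S (z(S) = (-5 + S)*6 = -30 + 6*S)
t = -64
m(T, Z) = T³
-m(t, l(z(V(3, -2)))) = -1*(-64)³ = -1*(-262144) = 262144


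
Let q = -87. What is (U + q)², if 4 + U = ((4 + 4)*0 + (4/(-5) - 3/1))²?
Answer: 3663396/625 ≈ 5861.4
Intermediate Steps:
U = 261/25 (U = -4 + ((4 + 4)*0 + (4/(-5) - 3/1))² = -4 + (8*0 + (4*(-⅕) - 3*1))² = -4 + (0 + (-⅘ - 3))² = -4 + (0 - 19/5)² = -4 + (-19/5)² = -4 + 361/25 = 261/25 ≈ 10.440)
(U + q)² = (261/25 - 87)² = (-1914/25)² = 3663396/625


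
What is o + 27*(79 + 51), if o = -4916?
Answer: -1406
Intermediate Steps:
o + 27*(79 + 51) = -4916 + 27*(79 + 51) = -4916 + 27*130 = -4916 + 3510 = -1406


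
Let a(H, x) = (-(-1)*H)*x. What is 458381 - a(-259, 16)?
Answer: 462525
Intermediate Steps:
a(H, x) = H*x
458381 - a(-259, 16) = 458381 - (-259)*16 = 458381 - 1*(-4144) = 458381 + 4144 = 462525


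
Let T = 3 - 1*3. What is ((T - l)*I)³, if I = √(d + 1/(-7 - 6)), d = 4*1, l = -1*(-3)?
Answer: -1377*√663/169 ≈ -209.80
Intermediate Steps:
l = 3
T = 0 (T = 3 - 3 = 0)
d = 4
I = √663/13 (I = √(4 + 1/(-7 - 6)) = √(4 + 1/(-13)) = √(4 - 1/13) = √(51/13) = √663/13 ≈ 1.9807)
((T - l)*I)³ = ((0 - 1*3)*(√663/13))³ = ((0 - 3)*(√663/13))³ = (-3*√663/13)³ = -1377*√663/169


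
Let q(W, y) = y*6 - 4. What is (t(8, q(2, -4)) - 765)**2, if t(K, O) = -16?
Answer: 609961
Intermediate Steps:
q(W, y) = -4 + 6*y (q(W, y) = 6*y - 4 = -4 + 6*y)
(t(8, q(2, -4)) - 765)**2 = (-16 - 765)**2 = (-781)**2 = 609961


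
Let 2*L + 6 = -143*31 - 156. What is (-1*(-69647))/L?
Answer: -139294/4595 ≈ -30.314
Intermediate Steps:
L = -4595/2 (L = -3 + (-143*31 - 156)/2 = -3 + (-4433 - 156)/2 = -3 + (½)*(-4589) = -3 - 4589/2 = -4595/2 ≈ -2297.5)
(-1*(-69647))/L = (-1*(-69647))/(-4595/2) = 69647*(-2/4595) = -139294/4595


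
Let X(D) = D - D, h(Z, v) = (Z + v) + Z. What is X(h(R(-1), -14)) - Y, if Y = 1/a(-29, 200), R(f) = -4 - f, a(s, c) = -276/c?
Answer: 50/69 ≈ 0.72464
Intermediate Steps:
h(Z, v) = v + 2*Z
X(D) = 0
Y = -50/69 (Y = 1/(-276/200) = 1/(-276*1/200) = 1/(-69/50) = -50/69 ≈ -0.72464)
X(h(R(-1), -14)) - Y = 0 - 1*(-50/69) = 0 + 50/69 = 50/69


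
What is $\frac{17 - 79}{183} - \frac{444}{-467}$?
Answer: $\frac{52298}{85461} \approx 0.61195$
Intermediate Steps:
$\frac{17 - 79}{183} - \frac{444}{-467} = \left(-62\right) \frac{1}{183} - - \frac{444}{467} = - \frac{62}{183} + \frac{444}{467} = \frac{52298}{85461}$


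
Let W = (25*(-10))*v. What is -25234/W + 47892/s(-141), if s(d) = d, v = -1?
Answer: -2588499/5875 ≈ -440.60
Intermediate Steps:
W = 250 (W = (25*(-10))*(-1) = -250*(-1) = 250)
-25234/W + 47892/s(-141) = -25234/250 + 47892/(-141) = -25234*1/250 + 47892*(-1/141) = -12617/125 - 15964/47 = -2588499/5875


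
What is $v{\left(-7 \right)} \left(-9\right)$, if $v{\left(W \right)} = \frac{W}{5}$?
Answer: $\frac{63}{5} \approx 12.6$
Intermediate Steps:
$v{\left(W \right)} = \frac{W}{5}$ ($v{\left(W \right)} = W \frac{1}{5} = \frac{W}{5}$)
$v{\left(-7 \right)} \left(-9\right) = \frac{1}{5} \left(-7\right) \left(-9\right) = \left(- \frac{7}{5}\right) \left(-9\right) = \frac{63}{5}$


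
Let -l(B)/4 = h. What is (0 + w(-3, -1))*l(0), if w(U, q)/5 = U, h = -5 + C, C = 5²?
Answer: 1200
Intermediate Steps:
C = 25
h = 20 (h = -5 + 25 = 20)
w(U, q) = 5*U
l(B) = -80 (l(B) = -4*20 = -80)
(0 + w(-3, -1))*l(0) = (0 + 5*(-3))*(-80) = (0 - 15)*(-80) = -15*(-80) = 1200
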